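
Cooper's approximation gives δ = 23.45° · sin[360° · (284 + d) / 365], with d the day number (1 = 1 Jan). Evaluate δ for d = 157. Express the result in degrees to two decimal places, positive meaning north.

+22.65°

360 × (284 + 157) / 365 = 434.959°; sin(434.959°) = 0.9657.
δ = 23.45 × 0.9657 = 22.646° ≈ +22.65°.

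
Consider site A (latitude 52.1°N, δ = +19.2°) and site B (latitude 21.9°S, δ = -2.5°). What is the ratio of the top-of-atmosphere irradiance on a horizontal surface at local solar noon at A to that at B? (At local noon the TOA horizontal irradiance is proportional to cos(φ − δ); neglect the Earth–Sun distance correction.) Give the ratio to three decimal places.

0.890

A: cos θ_z = cos(52.1° − (19.2°)) = 0.8396.
B: cos θ_z = cos(-21.9° − (-2.5°)) = 0.9432.
Ratio A/B = 0.8396 / 0.9432 = 0.8902.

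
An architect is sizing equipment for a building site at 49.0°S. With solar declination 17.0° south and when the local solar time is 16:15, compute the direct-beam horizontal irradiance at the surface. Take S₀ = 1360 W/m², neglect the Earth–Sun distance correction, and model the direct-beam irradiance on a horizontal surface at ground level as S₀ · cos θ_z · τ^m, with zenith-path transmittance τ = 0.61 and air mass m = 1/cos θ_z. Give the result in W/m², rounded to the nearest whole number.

251 W/m²

Hour angle H = 15° × (16.25 − 12) = 63.75°.
cos θ_z = sin(-49.0°) sin(-17.0°) + cos(-49.0°) cos(-17.0°) cos(63.75°) = 0.2207 + 0.2775 = 0.4982.
Air mass m = 1/cos θ_z = 1/0.4982 = 2.007; τ^m = 0.61^2.007 = 0.3708.
Surface direct beam = 1360 × 0.4982 × 0.3708 = 251.24 W/m².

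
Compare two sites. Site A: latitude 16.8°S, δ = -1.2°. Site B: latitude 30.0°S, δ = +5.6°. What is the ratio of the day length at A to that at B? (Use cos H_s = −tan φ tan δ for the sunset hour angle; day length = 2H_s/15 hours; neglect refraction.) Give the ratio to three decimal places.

A: H_s = arccos(−tan -16.8° · tan -1.2°) = 90.36°, so 2H_s/15 = 12.0480 h.
B: H_s = arccos(−tan -30.0° · tan 5.6°) = 86.75°, so 2H_s/15 = 11.5667 h.
Ratio A/B = 12.0480 / 11.5667 = 1.0416.

1.042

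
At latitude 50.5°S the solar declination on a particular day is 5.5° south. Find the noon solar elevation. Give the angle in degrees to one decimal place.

45.0°

At local solar noon the hour angle is zero, so the elevation is 90° − |φ − δ| = 90° − |-50.5° − (-5.5°)| = 90° − 45.0° = 45.0°.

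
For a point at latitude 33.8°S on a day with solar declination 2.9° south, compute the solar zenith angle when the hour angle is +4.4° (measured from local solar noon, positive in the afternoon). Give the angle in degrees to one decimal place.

cos θ_z = sin(-33.8°) sin(-2.9°) + cos(-33.8°) cos(-2.9°) cos(4.40°) = 0.0281 + 0.8275 = 0.8556.
θ_z = arccos(0.8556) = 31.17°.

31.2°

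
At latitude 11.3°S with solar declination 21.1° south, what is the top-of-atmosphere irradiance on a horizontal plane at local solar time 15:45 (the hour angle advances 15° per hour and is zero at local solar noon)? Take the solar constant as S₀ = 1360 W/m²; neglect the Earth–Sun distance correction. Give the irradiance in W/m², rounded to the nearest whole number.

787 W/m²

Hour angle H = 15° × (15.75 − 12) = 56.25°.
cos θ_z = sin(-11.3°) sin(-21.1°) + cos(-11.3°) cos(-21.1°) cos(56.25°) = 0.0705 + 0.5083 = 0.5788.
Top-of-atmosphere irradiance = S₀ cos θ_z = 1360 × 0.5788 = 787.17 W/m².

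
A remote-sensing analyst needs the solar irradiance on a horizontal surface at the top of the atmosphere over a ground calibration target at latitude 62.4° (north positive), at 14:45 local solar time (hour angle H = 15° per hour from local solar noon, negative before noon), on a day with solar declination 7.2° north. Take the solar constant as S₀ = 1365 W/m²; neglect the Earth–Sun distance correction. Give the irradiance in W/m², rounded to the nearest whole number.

Hour angle H = 15° × (14.75 − 12) = 41.25°.
With φ = 62.4°, δ = 7.2°, H = 41.25°: sin φ sin δ = 0.1111, cos φ cos δ cos H = 0.3456, so cos θ_z = 0.4567.
Top-of-atmosphere irradiance = S₀ cos θ_z = 1365 × 0.4567 = 623.40 W/m².

623 W/m²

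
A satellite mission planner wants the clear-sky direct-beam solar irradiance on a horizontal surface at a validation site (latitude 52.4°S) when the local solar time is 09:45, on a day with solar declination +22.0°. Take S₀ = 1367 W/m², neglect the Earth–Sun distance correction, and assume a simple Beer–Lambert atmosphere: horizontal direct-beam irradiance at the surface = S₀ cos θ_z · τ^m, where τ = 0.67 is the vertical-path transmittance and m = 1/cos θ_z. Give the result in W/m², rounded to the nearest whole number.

Hour angle H = 15° × (9.75 − 12) = -33.75°.
cos θ_z = sin(-52.4°) sin(22.0°) + cos(-52.4°) cos(22.0°) cos(-33.75°) = -0.2968 + 0.4704 = 0.1736.
Air mass m = 1/cos θ_z = 1/0.1736 = 5.760; τ^m = 0.67^5.760 = 0.0996.
Surface direct beam = 1367 × 0.1736 × 0.0996 = 23.64 W/m².

24 W/m²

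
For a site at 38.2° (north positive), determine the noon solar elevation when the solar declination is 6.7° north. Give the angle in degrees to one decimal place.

At local solar noon the hour angle is zero, so the elevation is 90° − |φ − δ| = 90° − |38.2° − (6.7°)| = 90° − 31.5° = 58.5°.

58.5°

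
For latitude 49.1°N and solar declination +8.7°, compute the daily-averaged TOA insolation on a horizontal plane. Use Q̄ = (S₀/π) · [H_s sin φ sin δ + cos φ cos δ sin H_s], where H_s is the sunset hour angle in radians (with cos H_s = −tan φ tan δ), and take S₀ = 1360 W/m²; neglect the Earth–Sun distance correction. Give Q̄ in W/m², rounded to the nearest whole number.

362 W/m²

cos H_s = −tan(49.1°) · tan(8.7°) = -0.1767, so H_s = arccos(-0.1767) = 100.18°. In radians, H_s = 1.7485.
H_s sin φ sin δ = 1.7485 × 0.7559 × 0.1513 = 0.2000.
cos φ cos δ sin H_s = 0.6547 × 0.9885 × 0.9843 = 0.6370.
Q̄ = (1360/π) × (0.2000 + 0.6370) = 432.90 × 0.8370 = 362.34 W/m².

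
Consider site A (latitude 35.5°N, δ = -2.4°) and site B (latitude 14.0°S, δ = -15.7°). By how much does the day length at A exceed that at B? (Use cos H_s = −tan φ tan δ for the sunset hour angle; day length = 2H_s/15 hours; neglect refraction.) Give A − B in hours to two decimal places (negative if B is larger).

A: H_s = arccos(−tan 35.5° · tan -2.4°) = 88.29°, so 2H_s/15 = 11.7720 h.
B: H_s = arccos(−tan -14.0° · tan -15.7°) = 94.02°, so 2H_s/15 = 12.5360 h.
A − B = 11.7720 − 12.5360 = -0.7640 h.

-0.76 h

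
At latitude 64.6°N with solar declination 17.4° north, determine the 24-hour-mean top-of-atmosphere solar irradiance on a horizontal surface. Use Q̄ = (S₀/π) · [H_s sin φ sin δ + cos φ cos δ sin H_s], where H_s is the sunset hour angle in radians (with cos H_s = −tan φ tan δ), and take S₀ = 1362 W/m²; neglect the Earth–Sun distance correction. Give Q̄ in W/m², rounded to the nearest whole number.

402 W/m²

cos H_s = −tan(64.6°) · tan(17.4°) = -0.6600, so H_s = arccos(-0.6600) = 131.30°. In radians, H_s = 2.2916.
H_s sin φ sin δ = 2.2916 × 0.9033 × 0.2990 = 0.6189.
cos φ cos δ sin H_s = 0.4289 × 0.9542 × 0.7513 = 0.3075.
Q̄ = (1362/π) × (0.6189 + 0.3075) = 433.54 × 0.9264 = 401.63 W/m².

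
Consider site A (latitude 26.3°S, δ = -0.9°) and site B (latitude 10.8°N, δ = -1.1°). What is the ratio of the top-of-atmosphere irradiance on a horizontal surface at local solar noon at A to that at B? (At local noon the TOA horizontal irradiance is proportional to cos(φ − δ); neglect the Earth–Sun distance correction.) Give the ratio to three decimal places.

0.923

A: cos θ_z = cos(-26.3° − (-0.9°)) = 0.9033.
B: cos θ_z = cos(10.8° − (-1.1°)) = 0.9785.
Ratio A/B = 0.9033 / 0.9785 = 0.9231.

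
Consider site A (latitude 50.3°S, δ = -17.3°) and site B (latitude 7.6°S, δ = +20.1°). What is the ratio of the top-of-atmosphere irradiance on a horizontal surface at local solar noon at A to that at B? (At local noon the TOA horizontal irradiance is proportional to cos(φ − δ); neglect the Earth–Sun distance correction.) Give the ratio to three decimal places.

A: cos θ_z = cos(-50.3° − (-17.3°)) = 0.8387.
B: cos θ_z = cos(-7.6° − (20.1°)) = 0.8854.
Ratio A/B = 0.8387 / 0.8854 = 0.9473.

0.947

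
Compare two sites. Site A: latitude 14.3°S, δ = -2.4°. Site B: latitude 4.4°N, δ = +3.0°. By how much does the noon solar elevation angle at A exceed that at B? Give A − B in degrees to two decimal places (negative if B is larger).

A: 90° − |-14.3 − (-2.4)| = 78.10°.
B: 90° − |4.4 − (3.0)| = 88.60°.
A − B = 78.10 − 88.60 = -10.50°.

-10.50°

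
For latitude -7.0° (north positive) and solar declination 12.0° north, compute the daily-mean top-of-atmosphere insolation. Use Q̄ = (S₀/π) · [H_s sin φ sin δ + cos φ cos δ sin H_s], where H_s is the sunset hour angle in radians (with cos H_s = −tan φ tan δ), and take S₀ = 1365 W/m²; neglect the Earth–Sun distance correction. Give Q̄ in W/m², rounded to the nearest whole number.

cos H_s = −tan(-7.0°) · tan(12.0°) = 0.0261, so H_s = arccos(0.0261) = 88.50°. In radians, H_s = 1.5446.
H_s sin φ sin δ = 1.5446 × -0.1219 × 0.2079 = -0.0391.
cos φ cos δ sin H_s = 0.9925 × 0.9781 × 0.9997 = 0.9705.
Q̄ = (1365/π) × (-0.0391 + 0.9705) = 434.49 × 0.9314 = 404.68 W/m².

405 W/m²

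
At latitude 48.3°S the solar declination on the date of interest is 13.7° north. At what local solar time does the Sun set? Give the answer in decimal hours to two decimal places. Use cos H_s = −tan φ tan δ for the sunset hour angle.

16.94 h

The sunset hour angle satisfies cos H_s = −tan φ tan δ = 0.2736, giving H_s = 74.12°.
Sunset is at 12 + H_s/15 = 12 + 4.941 = 16.941 h local solar time.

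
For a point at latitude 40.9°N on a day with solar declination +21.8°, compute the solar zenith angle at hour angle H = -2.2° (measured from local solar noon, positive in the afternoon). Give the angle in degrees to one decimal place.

19.2°

cos θ_z = sin(40.9°) sin(21.8°) + cos(40.9°) cos(21.8°) cos(-2.20°) = 0.2431 + 0.7013 = 0.9444.
θ_z = arccos(0.9444) = 19.20°.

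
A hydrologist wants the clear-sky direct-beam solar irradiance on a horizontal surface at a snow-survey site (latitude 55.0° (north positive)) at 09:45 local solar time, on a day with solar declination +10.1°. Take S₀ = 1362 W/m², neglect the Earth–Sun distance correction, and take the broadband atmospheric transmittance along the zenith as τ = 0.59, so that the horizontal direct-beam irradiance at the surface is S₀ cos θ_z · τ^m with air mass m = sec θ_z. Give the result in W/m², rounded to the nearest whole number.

353 W/m²

Hour angle H = 15° × (9.75 − 12) = -33.75°.
With φ = 55.0°, δ = 10.1°, H = -33.75°: sin φ sin δ = 0.1437, cos φ cos δ cos H = 0.4695, so cos θ_z = 0.6132.
Air mass m = 1/cos θ_z = 1/0.6132 = 1.631; τ^m = 0.59^1.631 = 0.4229.
Surface direct beam = 1362 × 0.6132 × 0.4229 = 353.20 W/m².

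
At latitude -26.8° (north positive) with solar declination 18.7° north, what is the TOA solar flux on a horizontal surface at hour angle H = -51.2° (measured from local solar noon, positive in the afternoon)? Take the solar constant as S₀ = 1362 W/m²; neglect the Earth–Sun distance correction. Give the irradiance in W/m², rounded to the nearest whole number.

cos θ_z = sin(-26.8°) sin(18.7°) + cos(-26.8°) cos(18.7°) cos(-51.20°) = -0.1446 + 0.5298 = 0.3852.
Top-of-atmosphere irradiance = S₀ cos θ_z = 1362 × 0.3852 = 524.64 W/m².

525 W/m²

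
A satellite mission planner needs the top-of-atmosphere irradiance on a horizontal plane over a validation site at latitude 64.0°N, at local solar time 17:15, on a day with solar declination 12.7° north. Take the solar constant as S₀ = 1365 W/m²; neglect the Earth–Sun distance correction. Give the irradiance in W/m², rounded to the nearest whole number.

384 W/m²

Hour angle H = 15° × (17.25 − 12) = 78.75°.
cos θ_z = sin φ sin δ + cos φ cos δ cos H = (0.8988)(0.2198) + (0.4384)(0.9755)(0.1951) = 0.2810.
Top-of-atmosphere irradiance = S₀ cos θ_z = 1365 × 0.2810 = 383.57 W/m².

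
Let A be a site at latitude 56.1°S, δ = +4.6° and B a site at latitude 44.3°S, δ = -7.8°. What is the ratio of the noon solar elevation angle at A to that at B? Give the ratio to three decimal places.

0.548

A: 90° − |-56.1 − (4.6)| = 29.30°.
B: 90° − |-44.3 − (-7.8)| = 53.50°.
Ratio A/B = 29.3000 / 53.5000 = 0.5477.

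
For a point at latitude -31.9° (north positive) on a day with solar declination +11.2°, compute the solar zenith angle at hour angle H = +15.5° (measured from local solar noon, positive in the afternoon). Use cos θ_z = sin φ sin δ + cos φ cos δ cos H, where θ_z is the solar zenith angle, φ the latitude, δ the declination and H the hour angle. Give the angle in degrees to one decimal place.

With φ = -31.9°, δ = 11.2°, H = 15.50°: sin φ sin δ = -0.1026, cos φ cos δ cos H = 0.8025, so cos θ_z = 0.6999.
θ_z = arccos(0.6999) = 45.58°.

45.6°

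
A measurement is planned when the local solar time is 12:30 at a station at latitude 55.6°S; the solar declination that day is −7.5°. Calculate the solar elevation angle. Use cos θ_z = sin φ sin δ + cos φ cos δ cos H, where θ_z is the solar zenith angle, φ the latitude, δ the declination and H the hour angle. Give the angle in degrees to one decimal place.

41.5°

Hour angle H = 15° × (12.5 − 12) = 7.50°.
cos θ_z = sin φ sin δ + cos φ cos δ cos H = (-0.8251)(-0.1305) + (0.5650)(0.9914)(0.9914) = 0.6630.
θ_z = arccos(0.6630) = 48.47°, so the elevation is 90° − 48.47° = 41.53°.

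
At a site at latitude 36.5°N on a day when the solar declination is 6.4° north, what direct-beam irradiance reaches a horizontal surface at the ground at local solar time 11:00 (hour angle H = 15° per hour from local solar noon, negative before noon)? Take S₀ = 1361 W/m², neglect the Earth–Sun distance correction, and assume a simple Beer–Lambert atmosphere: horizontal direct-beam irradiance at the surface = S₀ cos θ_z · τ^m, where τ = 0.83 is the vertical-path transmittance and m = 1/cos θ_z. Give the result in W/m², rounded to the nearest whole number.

913 W/m²

Hour angle H = 15° × (11 − 12) = -15.00°.
With φ = 36.5°, δ = 6.4°, H = -15.00°: sin φ sin δ = 0.0663, cos φ cos δ cos H = 0.7716, so cos θ_z = 0.8379.
Air mass m = 1/cos θ_z = 1/0.8379 = 1.193; τ^m = 0.83^1.193 = 0.8007.
Surface direct beam = 1361 × 0.8379 × 0.8007 = 913.10 W/m².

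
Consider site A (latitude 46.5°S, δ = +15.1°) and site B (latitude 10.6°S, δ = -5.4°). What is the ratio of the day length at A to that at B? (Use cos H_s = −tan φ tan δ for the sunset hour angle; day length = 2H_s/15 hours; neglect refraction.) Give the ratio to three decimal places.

A: H_s = arccos(−tan -46.5° · tan 15.1°) = 73.48°, so 2H_s/15 = 9.7973 h.
B: H_s = arccos(−tan -10.6° · tan -5.4°) = 91.01°, so 2H_s/15 = 12.1347 h.
Ratio A/B = 9.7973 / 12.1347 = 0.8074.

0.807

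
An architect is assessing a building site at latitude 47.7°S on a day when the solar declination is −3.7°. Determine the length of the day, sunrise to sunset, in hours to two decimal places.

cos H_s = −tan(-47.7°) · tan(-3.7°) = -0.0711, so H_s = arccos(-0.0711) = 94.08°.
Day length = 2 H_s / 15° h⁻¹ = 188.16° / 15 = 12.544 h.

12.54 hours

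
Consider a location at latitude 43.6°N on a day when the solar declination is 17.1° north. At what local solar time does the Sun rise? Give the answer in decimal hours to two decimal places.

cos H_s = −tan(43.6°) · tan(17.1°) = -0.2930, so H_s = arccos(-0.2930) = 107.04°.
Sunrise is at 12 − H_s/15 = 12 − 7.136 = 4.864 h local solar time.

4.86 h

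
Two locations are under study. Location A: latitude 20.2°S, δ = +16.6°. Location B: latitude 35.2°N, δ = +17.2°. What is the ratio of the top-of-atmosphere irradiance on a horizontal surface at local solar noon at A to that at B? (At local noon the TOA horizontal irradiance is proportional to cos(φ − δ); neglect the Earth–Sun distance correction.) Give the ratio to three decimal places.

A: cos θ_z = cos(-20.2° − (16.6°)) = 0.8007.
B: cos θ_z = cos(35.2° − (17.2°)) = 0.9511.
Ratio A/B = 0.8007 / 0.9511 = 0.8419.

0.842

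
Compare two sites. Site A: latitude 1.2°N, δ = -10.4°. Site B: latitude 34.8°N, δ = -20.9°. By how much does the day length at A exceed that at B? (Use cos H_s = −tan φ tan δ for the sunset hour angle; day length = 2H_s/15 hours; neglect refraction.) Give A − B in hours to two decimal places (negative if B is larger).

A: H_s = arccos(−tan 1.2° · tan -10.4°) = 89.78°, so 2H_s/15 = 11.9707 h.
B: H_s = arccos(−tan 34.8° · tan -20.9°) = 74.61°, so 2H_s/15 = 9.9480 h.
A − B = 11.9707 − 9.9480 = 2.0227 h.

+2.02 h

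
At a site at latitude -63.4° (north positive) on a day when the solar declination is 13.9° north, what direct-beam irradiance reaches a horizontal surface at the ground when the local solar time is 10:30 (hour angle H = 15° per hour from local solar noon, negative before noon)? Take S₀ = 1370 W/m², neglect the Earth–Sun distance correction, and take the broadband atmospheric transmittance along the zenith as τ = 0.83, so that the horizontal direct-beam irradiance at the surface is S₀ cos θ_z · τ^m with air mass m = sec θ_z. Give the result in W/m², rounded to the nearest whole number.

94 W/m²

Hour angle H = 15° × (10.5 − 12) = -22.50°.
With φ = -63.4°, δ = 13.9°, H = -22.50°: sin φ sin δ = -0.2148, cos φ cos δ cos H = 0.4016, so cos θ_z = 0.1868.
Air mass m = 1/cos θ_z = 1/0.1868 = 5.353; τ^m = 0.83^5.353 = 0.3688.
Surface direct beam = 1370 × 0.1868 × 0.3688 = 94.38 W/m².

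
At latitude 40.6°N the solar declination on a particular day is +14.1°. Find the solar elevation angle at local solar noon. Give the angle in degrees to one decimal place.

At local solar noon the hour angle is zero, so the elevation is 90° − |φ − δ| = 90° − |40.6° − (14.1°)| = 90° − 26.5° = 63.5°.

63.5°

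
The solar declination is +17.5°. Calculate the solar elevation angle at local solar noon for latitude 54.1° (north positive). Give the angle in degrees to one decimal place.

53.4°

At local solar noon the hour angle is zero, so the elevation is 90° − |φ − δ| = 90° − |54.1° − (17.5°)| = 90° − 36.6° = 53.4°.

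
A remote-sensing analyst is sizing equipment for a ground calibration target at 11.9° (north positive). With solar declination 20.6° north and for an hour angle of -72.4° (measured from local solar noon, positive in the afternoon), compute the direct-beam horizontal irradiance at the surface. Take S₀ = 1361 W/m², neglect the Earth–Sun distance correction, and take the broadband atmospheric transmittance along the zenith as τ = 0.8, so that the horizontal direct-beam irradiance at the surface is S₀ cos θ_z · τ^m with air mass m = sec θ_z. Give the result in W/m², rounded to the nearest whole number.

With φ = 11.9°, δ = 20.6°, H = -72.40°: sin φ sin δ = 0.0726, cos φ cos δ cos H = 0.2770, so cos θ_z = 0.3496.
Air mass m = 1/cos θ_z = 1/0.3496 = 2.860; τ^m = 0.8^2.860 = 0.5282.
Surface direct beam = 1361 × 0.3496 × 0.5282 = 251.32 W/m².

251 W/m²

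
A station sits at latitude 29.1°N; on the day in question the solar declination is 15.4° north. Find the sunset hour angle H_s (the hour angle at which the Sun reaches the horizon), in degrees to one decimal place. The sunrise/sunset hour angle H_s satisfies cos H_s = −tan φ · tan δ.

98.8°

−tan φ tan δ = −(0.5566)(0.2754) = -0.1533; H_s = arccos(-0.1533) = 98.82°.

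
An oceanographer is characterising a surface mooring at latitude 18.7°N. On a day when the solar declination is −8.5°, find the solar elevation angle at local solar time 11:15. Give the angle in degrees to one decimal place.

60.6°

Hour angle H = 15° × (11.25 − 12) = -11.25°.
With φ = 18.7°, δ = -8.5°, H = -11.25°: sin φ sin δ = -0.0474, cos φ cos δ cos H = 0.9188, so cos θ_z = 0.8714.
θ_z = arccos(0.8714) = 29.38°, so the elevation is 90° − 29.38° = 60.62°.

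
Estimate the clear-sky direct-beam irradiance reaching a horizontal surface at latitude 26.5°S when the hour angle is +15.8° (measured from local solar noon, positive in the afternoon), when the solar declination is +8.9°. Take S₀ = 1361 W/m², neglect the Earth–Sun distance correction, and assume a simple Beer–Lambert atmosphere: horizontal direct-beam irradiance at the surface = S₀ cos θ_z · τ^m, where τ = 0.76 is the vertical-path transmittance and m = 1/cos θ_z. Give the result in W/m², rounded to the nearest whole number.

cos θ_z = sin φ sin δ + cos φ cos δ cos H = (-0.4462)(0.1547) + (0.8949)(0.9880)(0.9622) = 0.7817.
Air mass m = 1/cos θ_z = 1/0.7817 = 1.279; τ^m = 0.76^1.279 = 0.7040.
Surface direct beam = 1361 × 0.7817 × 0.7040 = 748.98 W/m².

749 W/m²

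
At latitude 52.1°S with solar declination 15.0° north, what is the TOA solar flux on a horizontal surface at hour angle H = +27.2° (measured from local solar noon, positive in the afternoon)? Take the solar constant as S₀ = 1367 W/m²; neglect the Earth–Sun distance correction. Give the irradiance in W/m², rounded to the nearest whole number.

With φ = -52.1°, δ = 15.0°, H = 27.20°: sin φ sin δ = -0.2042, cos φ cos δ cos H = 0.5277, so cos θ_z = 0.3235.
Top-of-atmosphere irradiance = S₀ cos θ_z = 1367 × 0.3235 = 442.22 W/m².

442 W/m²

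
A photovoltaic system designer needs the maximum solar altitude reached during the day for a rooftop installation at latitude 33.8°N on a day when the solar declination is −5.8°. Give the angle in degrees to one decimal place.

At local solar noon the hour angle is zero, so the elevation is 90° − |φ − δ| = 90° − |33.8° − (-5.8°)| = 90° − 39.6° = 50.4°.

50.4°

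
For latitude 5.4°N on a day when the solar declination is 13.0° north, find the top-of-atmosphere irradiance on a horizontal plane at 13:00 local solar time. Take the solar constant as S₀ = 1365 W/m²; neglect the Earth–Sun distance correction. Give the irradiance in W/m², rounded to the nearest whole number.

Hour angle H = 15° × (13 − 12) = 15.00°.
With φ = 5.4°, δ = 13.0°, H = 15.00°: sin φ sin δ = 0.0212, cos φ cos δ cos H = 0.9370, so cos θ_z = 0.9582.
Top-of-atmosphere irradiance = S₀ cos θ_z = 1365 × 0.9582 = 1307.94 W/m².

1308 W/m²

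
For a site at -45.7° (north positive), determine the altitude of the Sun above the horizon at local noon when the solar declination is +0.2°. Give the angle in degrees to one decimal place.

At local solar noon the hour angle is zero, so the elevation is 90° − |φ − δ| = 90° − |-45.7° − (0.2°)| = 90° − 45.9° = 44.1°.

44.1°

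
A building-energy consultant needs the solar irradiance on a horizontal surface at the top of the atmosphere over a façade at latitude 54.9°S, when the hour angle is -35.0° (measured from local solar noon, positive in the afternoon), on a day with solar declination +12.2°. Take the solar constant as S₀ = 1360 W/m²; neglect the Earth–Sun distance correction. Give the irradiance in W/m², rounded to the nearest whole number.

391 W/m²

cos θ_z = sin(-54.9°) sin(12.2°) + cos(-54.9°) cos(12.2°) cos(-35.00°) = -0.1729 + 0.4604 = 0.2875.
Top-of-atmosphere irradiance = S₀ cos θ_z = 1360 × 0.2875 = 391.00 W/m².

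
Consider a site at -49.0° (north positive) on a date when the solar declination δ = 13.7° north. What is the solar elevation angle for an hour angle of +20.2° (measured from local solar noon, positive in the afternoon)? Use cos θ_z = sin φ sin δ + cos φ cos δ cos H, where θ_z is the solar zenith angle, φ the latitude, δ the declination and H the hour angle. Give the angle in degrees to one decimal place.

24.8°

cos θ_z = sin φ sin δ + cos φ cos δ cos H = (-0.7547)(0.2368) + (0.6561)(0.9715)(0.9385) = 0.4195.
θ_z = arccos(0.4195) = 65.20°, so the elevation is 90° − 65.20° = 24.80°.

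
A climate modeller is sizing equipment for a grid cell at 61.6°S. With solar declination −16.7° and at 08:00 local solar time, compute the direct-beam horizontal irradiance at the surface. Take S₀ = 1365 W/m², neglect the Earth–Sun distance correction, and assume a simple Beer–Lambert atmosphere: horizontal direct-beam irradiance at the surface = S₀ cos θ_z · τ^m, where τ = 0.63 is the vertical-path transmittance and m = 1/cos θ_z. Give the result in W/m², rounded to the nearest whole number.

251 W/m²

Hour angle H = 15° × (8 − 12) = -60.00°.
With φ = -61.6°, δ = -16.7°, H = -60.00°: sin φ sin δ = 0.2528, cos φ cos δ cos H = 0.2278, so cos θ_z = 0.4806.
Air mass m = 1/cos θ_z = 1/0.4806 = 2.081; τ^m = 0.63^2.081 = 0.3823.
Surface direct beam = 1365 × 0.4806 × 0.3823 = 250.80 W/m².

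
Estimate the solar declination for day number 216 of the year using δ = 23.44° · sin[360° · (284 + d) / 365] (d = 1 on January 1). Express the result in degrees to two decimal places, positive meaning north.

360 × (284 + 216) / 365 = 493.151°; sin(493.151°) = 0.7296.
δ = 23.44 × 0.7296 = 17.102° ≈ +17.10°.

+17.10°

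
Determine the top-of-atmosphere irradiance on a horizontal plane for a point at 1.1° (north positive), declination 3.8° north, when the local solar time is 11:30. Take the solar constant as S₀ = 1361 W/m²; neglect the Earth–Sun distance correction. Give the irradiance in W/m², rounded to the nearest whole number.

Hour angle H = 15° × (11.5 − 12) = -7.50°.
cos θ_z = sin φ sin δ + cos φ cos δ cos H = (0.0192)(0.0663) + (0.9998)(0.9978)(0.9914) = 0.9903.
Top-of-atmosphere irradiance = S₀ cos θ_z = 1361 × 0.9903 = 1347.80 W/m².

1348 W/m²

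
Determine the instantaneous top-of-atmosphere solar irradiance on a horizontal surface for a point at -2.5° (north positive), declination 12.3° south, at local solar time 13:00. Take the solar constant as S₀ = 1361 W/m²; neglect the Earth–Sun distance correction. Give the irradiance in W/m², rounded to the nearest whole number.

Hour angle H = 15° × (13 − 12) = 15.00°.
cos θ_z = sin φ sin δ + cos φ cos δ cos H = (-0.0436)(-0.2130) + (0.9990)(0.9770)(0.9659) = 0.9520.
Top-of-atmosphere irradiance = S₀ cos θ_z = 1361 × 0.9520 = 1295.67 W/m².

1296 W/m²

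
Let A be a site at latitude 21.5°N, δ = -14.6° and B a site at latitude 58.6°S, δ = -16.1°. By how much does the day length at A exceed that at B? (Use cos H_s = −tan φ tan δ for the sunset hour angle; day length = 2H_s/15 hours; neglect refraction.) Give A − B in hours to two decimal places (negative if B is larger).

-4.55 h

A: H_s = arccos(−tan 21.5° · tan -14.6°) = 84.11°, so 2H_s/15 = 11.2147 h.
B: H_s = arccos(−tan -58.6° · tan -16.1°) = 118.22°, so 2H_s/15 = 15.7627 h.
A − B = 11.2147 − 15.7627 = -4.5480 h.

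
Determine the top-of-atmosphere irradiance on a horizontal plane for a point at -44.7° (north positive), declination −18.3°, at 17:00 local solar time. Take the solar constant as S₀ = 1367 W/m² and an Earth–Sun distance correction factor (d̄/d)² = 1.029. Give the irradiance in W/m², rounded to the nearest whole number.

556 W/m²

Hour angle H = 15° × (17 − 12) = 75.00°.
cos θ_z = sin φ sin δ + cos φ cos δ cos H = (-0.7034)(-0.3140) + (0.7108)(0.9494)(0.2588) = 0.3955.
Top-of-atmosphere irradiance = S₀ (d̄/d)² cos θ_z = 1367 × 1.029 × 0.3955 = 556.33 W/m².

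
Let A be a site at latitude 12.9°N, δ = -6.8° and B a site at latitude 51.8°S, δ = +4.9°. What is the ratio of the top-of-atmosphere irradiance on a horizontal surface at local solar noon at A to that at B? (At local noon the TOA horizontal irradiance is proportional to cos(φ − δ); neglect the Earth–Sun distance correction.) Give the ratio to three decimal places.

A: cos θ_z = cos(12.9° − (-6.8°)) = 0.9415.
B: cos θ_z = cos(-51.8° − (4.9°)) = 0.5490.
Ratio A/B = 0.9415 / 0.5490 = 1.7149.

1.715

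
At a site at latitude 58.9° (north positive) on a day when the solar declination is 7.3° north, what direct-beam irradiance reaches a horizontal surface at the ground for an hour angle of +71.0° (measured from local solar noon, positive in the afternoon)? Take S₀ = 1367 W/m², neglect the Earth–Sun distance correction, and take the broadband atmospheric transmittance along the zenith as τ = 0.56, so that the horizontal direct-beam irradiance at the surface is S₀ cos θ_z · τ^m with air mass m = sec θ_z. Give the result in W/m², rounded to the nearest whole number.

cos θ_z = sin(58.9°) sin(7.3°) + cos(58.9°) cos(7.3°) cos(71.00°) = 0.1088 + 0.1668 = 0.2756.
Air mass m = 1/cos θ_z = 1/0.2756 = 3.628; τ^m = 0.56^3.628 = 0.1220.
Surface direct beam = 1367 × 0.2756 × 0.1220 = 45.96 W/m².

46 W/m²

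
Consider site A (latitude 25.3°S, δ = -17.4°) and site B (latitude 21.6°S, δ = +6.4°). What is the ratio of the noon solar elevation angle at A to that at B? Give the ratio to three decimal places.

A: 90° − |-25.3 − (-17.4)| = 82.10°.
B: 90° − |-21.6 − (6.4)| = 62.00°.
Ratio A/B = 82.1000 / 62.0000 = 1.3242.

1.324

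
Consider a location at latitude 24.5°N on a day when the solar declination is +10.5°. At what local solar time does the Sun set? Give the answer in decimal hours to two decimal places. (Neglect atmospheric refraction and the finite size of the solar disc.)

The sunset hour angle satisfies cos H_s = −tan φ tan δ = -0.0845, giving H_s = 94.85°.
Sunset is at 12 + H_s/15 = 12 + 6.323 = 18.323 h local solar time.

18.32 h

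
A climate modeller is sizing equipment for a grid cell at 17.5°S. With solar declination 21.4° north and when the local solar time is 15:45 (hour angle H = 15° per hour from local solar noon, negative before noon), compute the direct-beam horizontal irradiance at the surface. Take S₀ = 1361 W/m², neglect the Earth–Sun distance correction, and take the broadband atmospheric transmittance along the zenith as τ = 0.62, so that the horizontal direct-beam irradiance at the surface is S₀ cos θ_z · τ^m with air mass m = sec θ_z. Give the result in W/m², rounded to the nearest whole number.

Hour angle H = 15° × (15.75 − 12) = 56.25°.
cos θ_z = sin(-17.5°) sin(21.4°) + cos(-17.5°) cos(21.4°) cos(56.25°) = -0.1097 + 0.4933 = 0.3836.
Air mass m = 1/cos θ_z = 1/0.3836 = 2.607; τ^m = 0.62^2.607 = 0.2876.
Surface direct beam = 1361 × 0.3836 × 0.2876 = 150.15 W/m².

150 W/m²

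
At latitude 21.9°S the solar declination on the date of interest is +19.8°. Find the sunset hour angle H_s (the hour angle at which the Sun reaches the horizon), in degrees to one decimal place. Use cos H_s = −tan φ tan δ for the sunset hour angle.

81.7°

cos H_s = −tan(-21.9°) · tan(19.8°) = 0.1447, so H_s = arccos(0.1447) = 81.68°.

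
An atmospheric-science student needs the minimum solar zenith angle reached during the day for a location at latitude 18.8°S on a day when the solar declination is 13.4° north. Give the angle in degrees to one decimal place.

32.2°

At local solar noon the hour angle is zero, so the zenith angle is |φ − δ| = |-18.8° − (13.4°)| = 32.2°.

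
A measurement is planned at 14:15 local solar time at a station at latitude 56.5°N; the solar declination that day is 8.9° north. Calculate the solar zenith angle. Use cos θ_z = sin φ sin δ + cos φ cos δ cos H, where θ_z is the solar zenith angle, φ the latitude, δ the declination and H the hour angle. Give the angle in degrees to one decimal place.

54.4°

Hour angle H = 15° × (14.25 − 12) = 33.75°.
cos θ_z = sin(56.5°) sin(8.9°) + cos(56.5°) cos(8.9°) cos(33.75°) = 0.1290 + 0.4534 = 0.5824.
θ_z = arccos(0.5824) = 54.38°.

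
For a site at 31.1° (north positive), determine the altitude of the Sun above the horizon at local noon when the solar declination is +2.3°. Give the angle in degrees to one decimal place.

At local solar noon the hour angle is zero, so the elevation is 90° − |φ − δ| = 90° − |31.1° − (2.3°)| = 90° − 28.8° = 61.2°.

61.2°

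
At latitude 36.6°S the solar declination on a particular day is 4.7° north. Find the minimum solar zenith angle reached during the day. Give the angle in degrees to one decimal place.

41.3°

At local solar noon the hour angle is zero, so the zenith angle is |φ − δ| = |-36.6° − (4.7°)| = 41.3°.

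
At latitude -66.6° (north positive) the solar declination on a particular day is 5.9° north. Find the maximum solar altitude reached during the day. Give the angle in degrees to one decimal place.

At local solar noon the hour angle is zero, so the elevation is 90° − |φ − δ| = 90° − |-66.6° − (5.9°)| = 90° − 72.5° = 17.5°.

17.5°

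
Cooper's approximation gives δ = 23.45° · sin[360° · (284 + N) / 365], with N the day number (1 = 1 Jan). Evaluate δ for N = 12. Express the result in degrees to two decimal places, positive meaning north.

-21.75°

360 × (284 + 12) / 365 = 291.945°; sin(291.945°) = -0.9275.
δ = 23.45 × -0.9275 = -21.750° ≈ -21.75°.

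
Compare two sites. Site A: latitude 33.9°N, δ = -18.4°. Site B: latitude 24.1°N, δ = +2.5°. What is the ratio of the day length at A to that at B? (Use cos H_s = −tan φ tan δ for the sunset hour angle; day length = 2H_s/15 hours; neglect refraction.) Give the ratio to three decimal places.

0.846

A: H_s = arccos(−tan 33.9° · tan -18.4°) = 77.08°, so 2H_s/15 = 10.2773 h.
B: H_s = arccos(−tan 24.1° · tan 2.5°) = 91.12°, so 2H_s/15 = 12.1493 h.
Ratio A/B = 10.2773 / 12.1493 = 0.8459.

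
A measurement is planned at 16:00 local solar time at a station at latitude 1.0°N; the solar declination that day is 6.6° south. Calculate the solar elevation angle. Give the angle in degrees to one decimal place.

Hour angle H = 15° × (16 − 12) = 60.00°.
cos θ_z = sin φ sin δ + cos φ cos δ cos H = (0.0175)(-0.1149) + (0.9998)(0.9934)(0.5000) = 0.4946.
θ_z = arccos(0.4946) = 60.36°, so the elevation is 90° − 60.36° = 29.64°.

29.6°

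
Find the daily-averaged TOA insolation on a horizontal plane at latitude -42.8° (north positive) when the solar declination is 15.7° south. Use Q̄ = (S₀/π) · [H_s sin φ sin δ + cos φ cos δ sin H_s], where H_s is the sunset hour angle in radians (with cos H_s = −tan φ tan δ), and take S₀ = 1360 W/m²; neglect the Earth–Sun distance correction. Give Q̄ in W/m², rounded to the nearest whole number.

cos H_s = −tan(-42.8°) · tan(-15.7°) = -0.2603, so H_s = arccos(-0.2603) = 105.09°. In radians, H_s = 1.8342.
H_s sin φ sin δ = 1.8342 × -0.6794 × -0.2706 = 0.3372.
cos φ cos δ sin H_s = 0.7337 × 0.9627 × 0.9655 = 0.6820.
Q̄ = (1360/π) × (0.3372 + 0.6820) = 432.90 × 1.0192 = 441.21 W/m².

441 W/m²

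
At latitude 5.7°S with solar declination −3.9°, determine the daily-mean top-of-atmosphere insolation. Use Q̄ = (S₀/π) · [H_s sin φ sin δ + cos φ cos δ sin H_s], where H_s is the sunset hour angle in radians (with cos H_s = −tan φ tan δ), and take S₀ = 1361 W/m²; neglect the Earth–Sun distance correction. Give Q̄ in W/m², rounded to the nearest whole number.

The sunset hour angle satisfies cos H_s = −tan φ tan δ = -0.0068, giving H_s = 90.39°. In radians, H_s = 1.5776.
H_s sin φ sin δ = 1.5776 × -0.0993 × -0.0680 = 0.0107.
cos φ cos δ sin H_s = 0.9951 × 0.9977 × 1.0000 = 0.9928.
Q̄ = (1361/π) × (0.0107 + 0.9928) = 433.22 × 1.0035 = 434.74 W/m².

435 W/m²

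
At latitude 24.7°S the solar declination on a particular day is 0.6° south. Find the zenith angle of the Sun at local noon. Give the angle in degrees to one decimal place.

24.1°

At local solar noon the hour angle is zero, so the zenith angle is |φ − δ| = |-24.7° − (-0.6°)| = 24.1°.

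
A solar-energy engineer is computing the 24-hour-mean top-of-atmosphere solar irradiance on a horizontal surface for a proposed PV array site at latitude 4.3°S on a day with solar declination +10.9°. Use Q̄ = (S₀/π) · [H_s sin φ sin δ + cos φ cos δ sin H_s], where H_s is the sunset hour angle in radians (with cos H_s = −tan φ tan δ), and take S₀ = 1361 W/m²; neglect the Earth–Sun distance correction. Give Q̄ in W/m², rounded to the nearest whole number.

415 W/m²

The sunset hour angle satisfies cos H_s = −tan φ tan δ = 0.0145, giving H_s = 89.17°. In radians, H_s = 1.5563.
H_s sin φ sin δ = 1.5563 × -0.0750 × 0.1891 = -0.0221.
cos φ cos δ sin H_s = 0.9972 × 0.9820 × 0.9999 = 0.9792.
Q̄ = (1361/π) × (-0.0221 + 0.9792) = 433.22 × 0.9571 = 414.63 W/m².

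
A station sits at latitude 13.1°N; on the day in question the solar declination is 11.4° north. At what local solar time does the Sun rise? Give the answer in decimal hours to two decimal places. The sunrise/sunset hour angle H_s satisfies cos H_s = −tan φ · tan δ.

−tan φ tan δ = −(0.2327)(0.2016) = -0.0469; H_s = arccos(-0.0469) = 92.69°.
Sunrise is at 12 − H_s/15 = 12 − 6.179 = 5.821 h local solar time.

5.82 h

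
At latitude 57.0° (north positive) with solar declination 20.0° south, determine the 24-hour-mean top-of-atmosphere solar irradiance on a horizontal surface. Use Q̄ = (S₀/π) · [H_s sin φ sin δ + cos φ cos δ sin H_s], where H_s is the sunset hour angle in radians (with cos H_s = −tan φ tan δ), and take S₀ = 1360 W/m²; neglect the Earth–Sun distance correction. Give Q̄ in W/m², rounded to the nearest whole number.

62 W/m²

The sunset hour angle satisfies cos H_s = −tan φ tan δ = 0.5605, giving H_s = 55.91°. In radians, H_s = 0.9758.
H_s sin φ sin δ = 0.9758 × 0.8387 × -0.3420 = -0.2799.
cos φ cos δ sin H_s = 0.5446 × 0.9397 × 0.8282 = 0.4238.
Q̄ = (1360/π) × (-0.2799 + 0.4238) = 432.90 × 0.1439 = 62.29 W/m².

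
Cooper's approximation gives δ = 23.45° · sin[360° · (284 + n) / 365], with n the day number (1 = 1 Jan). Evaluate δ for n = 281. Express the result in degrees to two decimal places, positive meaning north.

360 × (284 + 281) / 365 = 557.260°; sin(557.260°) = -0.2967.
δ = 23.45 × -0.2967 = -6.958° ≈ -6.96°.

-6.96°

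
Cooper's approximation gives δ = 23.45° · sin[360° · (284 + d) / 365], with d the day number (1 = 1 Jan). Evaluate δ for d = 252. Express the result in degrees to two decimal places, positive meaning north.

+4.61°

360 × (284 + 252) / 365 = 528.658°; sin(528.658°) = 0.1967.
δ = 23.45 × 0.1967 = 4.613° ≈ +4.61°.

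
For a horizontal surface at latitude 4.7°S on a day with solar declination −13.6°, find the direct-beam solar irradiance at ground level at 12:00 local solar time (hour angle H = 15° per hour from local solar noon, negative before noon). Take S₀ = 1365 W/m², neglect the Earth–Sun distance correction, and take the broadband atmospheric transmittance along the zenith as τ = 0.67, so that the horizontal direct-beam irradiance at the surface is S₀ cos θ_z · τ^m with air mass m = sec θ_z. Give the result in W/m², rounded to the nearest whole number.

Hour angle H = 15° × (12 − 12) = 0.00°.
With φ = -4.7°, δ = -13.6°, H = 0.00°: sin φ sin δ = 0.0193, cos φ cos δ cos H = 0.9687, so cos θ_z = 0.9880.
Air mass m = 1/cos θ_z = 1/0.9880 = 1.012; τ^m = 0.67^1.012 = 0.6668.
Surface direct beam = 1365 × 0.9880 × 0.6668 = 899.26 W/m².

899 W/m²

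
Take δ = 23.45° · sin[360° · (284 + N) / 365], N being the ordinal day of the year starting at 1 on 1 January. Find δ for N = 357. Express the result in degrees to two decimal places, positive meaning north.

-23.43°

360 × (284 + 357) / 365 = 632.219°; sin(632.219°) = -0.9993.
δ = 23.45 × -0.9993 = -23.434° ≈ -23.43°.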